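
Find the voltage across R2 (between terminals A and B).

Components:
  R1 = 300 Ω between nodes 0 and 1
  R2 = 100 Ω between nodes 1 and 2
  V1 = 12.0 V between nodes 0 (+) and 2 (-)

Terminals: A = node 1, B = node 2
R1 and R2 are in series across V1 (node 0 → node 1 → node 2), and the output A–B is taken across R2, so this is a voltage divider.
Series current: I = V1/(R1 + R2) = 12/(300 + 100) = 12/400 = 0.03 A
V_R2 = I × R2 = V1 × R2/(R1 + R2) = 12 × 100/400 = 3 V

Final answer: 3 V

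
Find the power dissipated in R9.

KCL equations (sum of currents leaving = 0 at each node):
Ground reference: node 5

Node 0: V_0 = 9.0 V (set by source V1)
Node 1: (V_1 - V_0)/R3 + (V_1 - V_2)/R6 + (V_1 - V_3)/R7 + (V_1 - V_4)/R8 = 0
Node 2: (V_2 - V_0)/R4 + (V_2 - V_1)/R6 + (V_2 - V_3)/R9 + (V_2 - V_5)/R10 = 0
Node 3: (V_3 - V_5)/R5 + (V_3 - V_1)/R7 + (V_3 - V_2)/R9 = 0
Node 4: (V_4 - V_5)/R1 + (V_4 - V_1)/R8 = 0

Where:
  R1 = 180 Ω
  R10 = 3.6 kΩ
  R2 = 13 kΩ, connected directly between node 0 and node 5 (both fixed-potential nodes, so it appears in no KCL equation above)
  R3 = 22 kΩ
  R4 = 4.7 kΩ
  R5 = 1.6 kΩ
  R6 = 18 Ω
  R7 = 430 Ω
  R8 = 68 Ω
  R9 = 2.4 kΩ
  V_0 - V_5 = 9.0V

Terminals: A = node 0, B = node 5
Nodal analysis, taking node 5 as the 0 V reference.
Source V1 fixes V_0 = 9 V.
KCL at each unknown node (sum of currents leaving = 0; resistances in Ω):
  Node 1: (V_1 - 9)/22000 + (V_1 - V_2)/18 + (V_1 - V_3)/430 + (V_1 - V_4)/68 = 0
  Node 2: (V_2 - 9)/4700 + (V_2 - V_1)/18 + (V_2 - V_3)/2400 + (V_2 - 0)/3600 = 0
  Node 3: (V_3 - 0)/1600 + (V_3 - V_1)/430 + (V_3 - V_2)/2400 = 0
  Node 4: (V_4 - 0)/180 + (V_4 - V_1)/68 = 0
Collecting terms (coefficients in siemens):
  0.07263·V_1 - 0.05556·V_2 - 0.002326·V_3 - 0.01471·V_4 = 0.0004091
  0.05646·V_2 - 0.05556·V_1 - 0.0004167·V_3 = 0.001915
  0.003367·V_3 - 0.002326·V_1 - 0.0004167·V_2 = 0
  0.02026·V_4 - 0.01471·V_1 = 0
Solving these 4 simultaneous equations (Gaussian elimination) gives:
  V_1 = 0.4544 V, V_2 = 0.4838 V, V_3 = 0.3737 V, V_4 = 0.3298 V
I_R9 = (V_2 - V_3)/R9 = (0.4838 - 0.3737)/2400 = 0.00004587 A
P_R9 = I_R9² × R9 = (0.00004587)² × 2400 = 0.00000505 W

Final answer: 5.05e-06 W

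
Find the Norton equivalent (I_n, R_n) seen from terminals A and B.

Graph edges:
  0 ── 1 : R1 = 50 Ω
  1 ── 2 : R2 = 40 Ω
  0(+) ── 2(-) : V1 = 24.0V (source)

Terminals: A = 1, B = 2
Find the Thévenin equivalent first; then I_n = V_th/R_th and R_n = R_th.
Step 1 — V_th is the open-circuit voltage V_A - V_B (nothing connected across the terminals).
Nodal analysis, taking node 2 as the 0 V reference.
Source V1 fixes V_0 = 24 V.
KCL at each unknown node (sum of currents leaving = 0; resistances in Ω):
  Node 1: (V_1 - 24)/50 + (V_1 - 0)/40 = 0
Collecting terms: 0.045 × V_1 = 0.48  =>  V_1 = 10.67 V
V_th = V_1 - V_2 = 10.67 - 0 = 10.67 V
Step 2 — R_th: zero the source — replace V1 by a short circuit (node 2 merges into node 0) — and find the resistance seen between A (node 1) and B (node 0).
Reduce the network between node 1 (A) and node 0 (B) by series/parallel combination:
  Rp1 = R1 ‖ R2 (parallel, both between nodes 0 and 1) = 1/(1/50 + 1/40) = 22.22 Ω
R_th = 22.22 Ω
I_n = V_th/R_th = 10.67/22.22 = 0.48 A, and R_n = R_th = 22.22 Ω

Final answer: I_n = 0.48 A, R_n = 22.22 Ω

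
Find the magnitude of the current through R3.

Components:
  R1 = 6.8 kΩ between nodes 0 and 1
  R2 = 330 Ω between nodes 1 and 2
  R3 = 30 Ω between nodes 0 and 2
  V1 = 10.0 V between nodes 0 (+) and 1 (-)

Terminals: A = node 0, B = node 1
Nodal analysis, taking node 1 as the 0 V reference.
Source V1 fixes V_0 = 10 V.
KCL at each unknown node (sum of currents leaving = 0; resistances in Ω):
  Node 2: (V_2 - 0)/330 + (V_2 - 10)/30 = 0
Collecting terms: 0.03636 × V_2 = 0.3333  =>  V_2 = 9.167 V
I_R3 = (V_0 - V_2)/R3 = (10 - 9.167)/30 = 0.02778 A
|I_R3| = 0.02778 A

Final answer: |I_R3| = 0.02778 A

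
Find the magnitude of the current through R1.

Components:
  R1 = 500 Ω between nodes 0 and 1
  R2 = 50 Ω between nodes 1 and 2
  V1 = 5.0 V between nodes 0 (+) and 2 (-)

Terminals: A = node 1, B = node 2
Nodal analysis, taking node 2 as the 0 V reference.
Source V1 fixes V_0 = 5 V.
KCL at each unknown node (sum of currents leaving = 0; resistances in Ω):
  Node 1: (V_1 - 5)/500 + (V_1 - 0)/50 = 0
Collecting terms: 0.022 × V_1 = 0.01  =>  V_1 = 0.4545 V
I_R1 = (V_0 - V_1)/R1 = (5 - 0.4545)/500 = 0.009091 A
|I_R1| = 0.009091 A

Final answer: |I_R1| = 0.009091 A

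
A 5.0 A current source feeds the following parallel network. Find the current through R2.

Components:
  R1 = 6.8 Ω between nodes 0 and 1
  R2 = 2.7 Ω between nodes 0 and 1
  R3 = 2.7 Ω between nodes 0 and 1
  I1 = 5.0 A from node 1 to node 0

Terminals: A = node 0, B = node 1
All resistors sit directly between nodes 0 and 1, so they are in parallel and share one voltage V; the full source current 5 A splits among them.
1/R_par = 1/6.8 + 1/2.7 + 1/2.7 = 0.8878 S  =>  R_par = 1.126 Ω
V = I × R_par = 5 × 1.126 = 5.632 V
I_R2 = V/R2 = 5.632/2.7 = 2.086 A

Final answer: 2.086 A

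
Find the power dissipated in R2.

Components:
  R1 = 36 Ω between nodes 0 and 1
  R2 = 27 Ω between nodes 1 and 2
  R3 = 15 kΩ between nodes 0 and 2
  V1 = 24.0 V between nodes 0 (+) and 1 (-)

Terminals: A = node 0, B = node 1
Nodal analysis, taking node 1 as the 0 V reference.
Source V1 fixes V_0 = 24 V.
KCL at each unknown node (sum of currents leaving = 0; resistances in Ω):
  Node 2: (V_2 - 0)/27 + (V_2 - 24)/15000 = 0
Collecting terms: 0.0371 × V_2 = 0.0016  =>  V_2 = 0.04312 V
I_R2 = (V_1 - V_2)/R2 = (0 - 0.04312)/27 = -0.001597 A
P_R2 = I_R2² × R2 = (-0.001597)² × 27 = 0.00006887 W

Final answer: 6.887e-05 W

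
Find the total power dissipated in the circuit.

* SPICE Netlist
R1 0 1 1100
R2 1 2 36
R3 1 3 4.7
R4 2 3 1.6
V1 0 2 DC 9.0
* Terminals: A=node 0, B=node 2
Nodal analysis, taking node 2 as the 0 V reference.
Source V1 fixes V_0 = 9 V.
KCL at each unknown node (sum of currents leaving = 0; resistances in Ω):
  Node 1: (V_1 - 9)/1100 + (V_1 - 0)/36 + (V_1 - V_3)/4.7 = 0
  Node 3: (V_3 - V_1)/4.7 + (V_3 - 0)/1.6 = 0
Collecting terms (coefficients in siemens):
  0.2415·V_1 - 0.2128·V_3 = 0.008182
  0.8378·V_3 - 0.2128·V_1 = 0
Determinant D = (0.2415)(0.8378) - (-0.2128)(-0.2128) = 0.157
V_1 = [(0.008182)(0.8378) - (-0.2128)(0)]/D = 0.04366 V
V_3 = [(0.2415)(0) - (0.008182)(-0.2128)]/D = 0.01109 V
Power in each resistor, P = (ΔV)²/R:
  P_R1 = (9 - 0.04366)²/1100 = 0.07292 W
  P_R2 = (0.04366 - 0)²/36 = 0.00005294 W
  P_R3 = (0.04366 - 0.01109)²/4.7 = 0.0002257 W
  P_R4 = (0 - 0.01109)²/1.6 = 0.00007683 W
P_total = P_R1 + P_R2 + P_R3 + P_R4 = 0.07328 W

Final answer: 0.07328 W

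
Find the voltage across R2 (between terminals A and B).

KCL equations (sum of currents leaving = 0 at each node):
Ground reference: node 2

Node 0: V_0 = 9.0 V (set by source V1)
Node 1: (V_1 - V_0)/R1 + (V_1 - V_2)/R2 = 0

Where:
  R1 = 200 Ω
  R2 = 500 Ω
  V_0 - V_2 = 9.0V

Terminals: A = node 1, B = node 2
R1 and R2 are in series across V1 (node 0 → node 1 → node 2), and the output A–B is taken across R2, so this is a voltage divider.
Series current: I = V1/(R1 + R2) = 9/(200 + 500) = 9/700 = 0.01286 A
V_R2 = I × R2 = V1 × R2/(R1 + R2) = 9 × 500/700 = 6.429 V

Final answer: 6.429 V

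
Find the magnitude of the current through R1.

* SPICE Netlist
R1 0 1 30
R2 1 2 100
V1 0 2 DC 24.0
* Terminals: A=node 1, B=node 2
Nodal analysis, taking node 2 as the 0 V reference.
Source V1 fixes V_0 = 24 V.
KCL at each unknown node (sum of currents leaving = 0; resistances in Ω):
  Node 1: (V_1 - 24)/30 + (V_1 - 0)/100 = 0
Collecting terms: 0.04333 × V_1 = 0.8  =>  V_1 = 18.46 V
I_R1 = (V_0 - V_1)/R1 = (24 - 18.46)/30 = 0.1846 A
|I_R1| = 0.1846 A

Final answer: |I_R1| = 0.1846 A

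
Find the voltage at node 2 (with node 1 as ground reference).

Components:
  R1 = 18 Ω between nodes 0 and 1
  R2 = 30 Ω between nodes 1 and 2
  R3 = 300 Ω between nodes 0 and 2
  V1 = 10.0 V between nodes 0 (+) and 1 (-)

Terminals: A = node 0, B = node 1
Nodal analysis, taking node 1 as the 0 V reference.
Source V1 fixes V_0 = 10 V.
KCL at each unknown node (sum of currents leaving = 0; resistances in Ω):
  Node 2: (V_2 - 0)/30 + (V_2 - 10)/300 = 0
Collecting terms: 0.03667 × V_2 = 0.03333  =>  V_2 = 0.9091 V
The requested potential is V_2 = 0.9091 V.

Final answer: V_2 = 0.9091 V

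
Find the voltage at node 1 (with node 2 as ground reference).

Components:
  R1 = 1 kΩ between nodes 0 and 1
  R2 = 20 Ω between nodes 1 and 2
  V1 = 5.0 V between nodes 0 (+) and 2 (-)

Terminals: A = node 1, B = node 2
Nodal analysis, taking node 2 as the 0 V reference.
Source V1 fixes V_0 = 5 V.
KCL at each unknown node (sum of currents leaving = 0; resistances in Ω):
  Node 1: (V_1 - 5)/1000 + (V_1 - 0)/20 = 0
Collecting terms: 0.051 × V_1 = 0.005  =>  V_1 = 0.09804 V
The requested potential is V_1 = 0.09804 V.

Final answer: V_1 = 0.09804 V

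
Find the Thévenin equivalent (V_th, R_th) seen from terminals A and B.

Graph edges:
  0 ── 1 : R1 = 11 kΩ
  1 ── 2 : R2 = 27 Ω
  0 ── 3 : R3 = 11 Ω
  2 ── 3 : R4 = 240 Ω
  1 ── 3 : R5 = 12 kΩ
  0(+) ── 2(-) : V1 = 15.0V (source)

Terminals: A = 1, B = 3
Step 1 — V_th is the open-circuit voltage V_A - V_B (nothing connected across the terminals).
Nodal analysis, taking node 2 as the 0 V reference.
Source V1 fixes V_0 = 15 V.
KCL at each unknown node (sum of currents leaving = 0; resistances in Ω):
  Node 1: (V_1 - 15)/11000 + (V_1 - 0)/27 + (V_1 - V_3)/12000 = 0
  Node 3: (V_3 - 15)/11 + (V_3 - 0)/240 + (V_3 - V_1)/12000 = 0
Collecting terms (coefficients in siemens):
  0.03721·V_1 - 0.00008333·V_3 = 0.001364
  0.09516·V_3 - 0.00008333·V_1 = 1.364
Determinant D = (0.03721)(0.09516) - (-0.00008333)(-0.00008333) = 0.003541
V_1 = [(0.001364)(0.09516) - (-0.00008333)(1.364)]/D = 0.06874 V
V_3 = [(0.03721)(1.364) - (0.001364)(-0.00008333)]/D = 14.33 V
V_th = V_1 - V_3 = 0.06874 - 14.33 = -14.26 V
Step 2 — R_th: zero the source — replace V1 by a short circuit (node 2 merges into node 0) — and find the resistance seen between A (node 1) and B (node 3).
Reduce the network between node 1 (A) and node 3 (B) by series/parallel combination:
  Rp1 = R1 ‖ R2 (parallel, both between nodes 0 and 1) = 1/(1/11000 + 1/27) = 26.93 Ω
  Rp2 = R3 ‖ R4 (parallel, both between nodes 0 and 3) = 1/(1/11 + 1/240) = 10.52 Ω
  Rs1 = Rp1 + Rp2 (series, joined only at node 0) = 26.93 + 10.52 = 37.45 Ω
  Rp3 = R5 ‖ Rs1 (parallel, both between nodes 1 and 3) = 1/(1/12000 + 1/37.45) = 37.34 Ω
R_th = 37.34 Ω

Final answer: V_th = -14.26 V, R_th = 37.34 Ω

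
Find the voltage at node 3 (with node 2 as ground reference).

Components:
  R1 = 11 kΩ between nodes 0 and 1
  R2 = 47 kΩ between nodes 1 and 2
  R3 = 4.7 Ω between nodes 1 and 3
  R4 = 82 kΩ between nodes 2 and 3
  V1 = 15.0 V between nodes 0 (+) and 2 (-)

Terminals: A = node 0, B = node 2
Nodal analysis, taking node 2 as the 0 V reference.
Source V1 fixes V_0 = 15 V.
KCL at each unknown node (sum of currents leaving = 0; resistances in Ω):
  Node 1: (V_1 - 15)/11000 + (V_1 - 0)/47000 + (V_1 - V_3)/4.7 = 0
  Node 3: (V_3 - V_1)/4.7 + (V_3 - 0)/82000 = 0
Collecting terms (coefficients in siemens):
  0.2129·V_1 - 0.2128·V_3 = 0.001364
  0.2128·V_3 - 0.2128·V_1 = 0
Determinant D = (0.2129)(0.2128) - (-0.2128)(-0.2128) = 0.00002647
V_1 = [(0.001364)(0.2128) - (-0.2128)(0)]/D = 10.96 V
V_3 = [(0.2129)(0) - (0.001364)(-0.2128)]/D = 10.96 V
The requested potential is V_3 = 10.96 V.

Final answer: V_3 = 10.96 V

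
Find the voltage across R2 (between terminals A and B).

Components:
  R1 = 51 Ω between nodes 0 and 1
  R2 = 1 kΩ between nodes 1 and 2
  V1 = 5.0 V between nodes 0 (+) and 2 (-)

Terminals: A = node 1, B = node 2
R1 and R2 are in series across V1 (node 0 → node 1 → node 2), and the output A–B is taken across R2, so this is a voltage divider.
Series current: I = V1/(R1 + R2) = 5/(51 + 1000) = 5/1051 = 0.004757 A
V_R2 = I × R2 = V1 × R2/(R1 + R2) = 5 × 1000/1051 = 4.757 V

Final answer: 4.757 V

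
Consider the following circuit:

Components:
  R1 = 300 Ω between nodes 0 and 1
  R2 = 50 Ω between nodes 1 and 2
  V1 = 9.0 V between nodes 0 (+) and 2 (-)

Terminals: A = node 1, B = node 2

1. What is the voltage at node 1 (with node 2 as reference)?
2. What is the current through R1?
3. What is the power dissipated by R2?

Nodal analysis, taking node 2 as the 0 V reference.
Source V1 fixes V_0 = 9 V.
KCL at each unknown node (sum of currents leaving = 0; resistances in Ω):
  Node 1: (V_1 - 9)/300 + (V_1 - 0)/50 = 0
Collecting terms: 0.02333 × V_1 = 0.03  =>  V_1 = 1.286 V
Part 1:
  Read off the nodal solution: V_1 = 1.286 V
Part 2:
  I_R1 = (V_0 - V_1)/R1 = (9 - 1.286)/300 = 0.02571 A
  Magnitude: I_R1 = 0.02571 A
Part 3:
  I_R2 = (V_1 - V_2)/R2 = (1.286 - 0)/50 = 0.02571 A
  P_R2 = I_R2² × R2 = (0.02571)² × 50 = 0.03306 W

Final answers:
1. V_1 = 1.286 V
2. I_R1 = 0.02571 A
3. P_R2 = 0.03306 W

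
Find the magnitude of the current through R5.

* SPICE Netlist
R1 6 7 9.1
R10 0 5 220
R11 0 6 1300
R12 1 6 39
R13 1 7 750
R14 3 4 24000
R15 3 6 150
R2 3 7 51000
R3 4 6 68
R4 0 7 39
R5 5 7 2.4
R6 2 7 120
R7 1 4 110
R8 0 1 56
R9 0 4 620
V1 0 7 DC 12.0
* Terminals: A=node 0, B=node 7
Nodal analysis, taking node 7 as the 0 V reference.
Source V1 fixes V_0 = 12 V.
KCL at each unknown node (sum of currents leaving = 0; resistances in Ω):
  Node 1: (V_1 - V_4)/110 + (V_1 - 12)/56 + (V_1 - V_6)/39 + (V_1 - 0)/750 = 0
  Node 2: (V_2 - 0)/120 = 0
  Node 3: (V_3 - 0)/51000 + (V_3 - V_4)/24000 + (V_3 - V_6)/150 = 0
  Node 4: (V_4 - V_6)/68 + (V_4 - V_1)/110 + (V_4 - 12)/620 + (V_4 - V_3)/24000 = 0
  Node 5: (V_5 - 0)/2.4 + (V_5 - 12)/220 = 0
  Node 6: (V_6 - 0)/9.1 + (V_6 - V_4)/68 + (V_6 - 12)/1300 + (V_6 - V_1)/39 + (V_6 - V_3)/150 = 0
Collecting terms (coefficients in siemens):
  0.05392·V_1 - 0.009091·V_4 - 0.02564·V_6 = 0.2143
  0.008333·V_2 = 0
  0.006728·V_3 - 0.00004167·V_4 - 0.006667·V_6 = 0
  0.02545·V_4 - 0.009091·V_1 - 0.00004167·V_3 - 0.01471·V_6 = 0.01935
  0.4212·V_5 = 0.05455
  0.1577·V_6 - 0.02564·V_1 - 0.006667·V_3 - 0.01471·V_4 = 0.009231
Solving these 6 simultaneous equations (Gaussian elimination) gives:
  V_1 = 5.131 V, V_2 = 0 V, V_3 = 1.265 V, V_4 = 3.321 V
  V_5 = 0.1295 V, V_6 = 1.256 V
I_R5 = (V_5 - V_7)/R5 = (0.1295 - 0)/2.4 = 0.05396 A
|I_R5| = 0.05396 A

Final answer: |I_R5| = 0.05396 A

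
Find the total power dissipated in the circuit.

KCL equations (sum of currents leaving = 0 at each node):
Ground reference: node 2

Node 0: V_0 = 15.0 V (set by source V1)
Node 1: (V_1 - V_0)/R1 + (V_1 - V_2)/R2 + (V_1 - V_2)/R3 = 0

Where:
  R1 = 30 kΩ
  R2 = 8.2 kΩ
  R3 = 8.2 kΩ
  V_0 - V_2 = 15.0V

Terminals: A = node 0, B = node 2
Nodal analysis, taking node 2 as the 0 V reference.
Source V1 fixes V_0 = 15 V.
KCL at each unknown node (sum of currents leaving = 0; resistances in Ω):
  Node 1: (V_1 - 15)/30000 + (V_1 - 0)/8200 + (V_1 - 0)/8200 = 0
Collecting terms: 0.0002772 × V_1 = 0.0005  =>  V_1 = 1.804 V
Power in each resistor, P = (ΔV)²/R:
  P_R1 = (15 - 1.804)²/30000 = 0.005805 W
  P_R2 = (1.804 - 0)²/8200 = 0.0003967 W
  P_R3 = (1.804 - 0)²/8200 = 0.0003967 W
P_total = P_R1 + P_R2 + P_R3 = 0.006598 W

Final answer: 0.006598 W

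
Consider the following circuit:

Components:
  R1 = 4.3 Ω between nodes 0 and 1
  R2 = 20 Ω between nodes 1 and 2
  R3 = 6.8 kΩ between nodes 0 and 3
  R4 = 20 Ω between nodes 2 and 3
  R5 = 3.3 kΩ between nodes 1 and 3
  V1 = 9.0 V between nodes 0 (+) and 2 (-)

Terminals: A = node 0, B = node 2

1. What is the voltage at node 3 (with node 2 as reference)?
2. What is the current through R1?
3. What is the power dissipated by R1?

Nodal analysis, taking node 2 as the 0 V reference.
Source V1 fixes V_0 = 9 V.
KCL at each unknown node (sum of currents leaving = 0; resistances in Ω):
  Node 1: (V_1 - 9)/4.3 + (V_1 - 0)/20 + (V_1 - V_3)/3300 = 0
  Node 3: (V_3 - 9)/6800 + (V_3 - 0)/20 + (V_3 - V_1)/3300 = 0
Collecting terms (coefficients in siemens):
  0.2829·V_1 - 0.000303·V_3 = 2.093
  0.05045·V_3 - 0.000303·V_1 = 0.001324
Determinant D = (0.2829)(0.05045) - (-0.000303)(-0.000303) = 0.01427
V_1 = [(2.093)(0.05045) - (-0.000303)(0.001324)]/D = 7.4 V
V_3 = [(0.2829)(0.001324) - (2.093)(-0.000303)]/D = 0.07068 V
Part 1:
  Read off the nodal solution: V_3 = 0.07068 V
Part 2:
  I_R1 = (V_0 - V_1)/R1 = (9 - 7.4)/4.3 = 0.3722 A
  Magnitude: I_R1 = 0.3722 A
Part 3:
  I_R1 = (V_0 - V_1)/R1 = (9 - 7.4)/4.3 = 0.3722 A
  P_R1 = I_R1² × R1 = (0.3722)² × 4.3 = 0.5957 W

Final answers:
1. V_3 = 0.07068 V
2. I_R1 = 0.3722 A
3. P_R1 = 0.5957 W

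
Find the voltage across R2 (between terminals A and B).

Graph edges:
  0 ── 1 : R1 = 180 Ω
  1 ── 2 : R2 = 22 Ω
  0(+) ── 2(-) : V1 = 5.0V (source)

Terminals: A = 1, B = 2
R1 and R2 are in series across V1 (node 0 → node 1 → node 2), and the output A–B is taken across R2, so this is a voltage divider.
Series current: I = V1/(R1 + R2) = 5/(180 + 22) = 5/202 = 0.02475 A
V_R2 = I × R2 = V1 × R2/(R1 + R2) = 5 × 22/202 = 0.5446 V

Final answer: 0.5446 V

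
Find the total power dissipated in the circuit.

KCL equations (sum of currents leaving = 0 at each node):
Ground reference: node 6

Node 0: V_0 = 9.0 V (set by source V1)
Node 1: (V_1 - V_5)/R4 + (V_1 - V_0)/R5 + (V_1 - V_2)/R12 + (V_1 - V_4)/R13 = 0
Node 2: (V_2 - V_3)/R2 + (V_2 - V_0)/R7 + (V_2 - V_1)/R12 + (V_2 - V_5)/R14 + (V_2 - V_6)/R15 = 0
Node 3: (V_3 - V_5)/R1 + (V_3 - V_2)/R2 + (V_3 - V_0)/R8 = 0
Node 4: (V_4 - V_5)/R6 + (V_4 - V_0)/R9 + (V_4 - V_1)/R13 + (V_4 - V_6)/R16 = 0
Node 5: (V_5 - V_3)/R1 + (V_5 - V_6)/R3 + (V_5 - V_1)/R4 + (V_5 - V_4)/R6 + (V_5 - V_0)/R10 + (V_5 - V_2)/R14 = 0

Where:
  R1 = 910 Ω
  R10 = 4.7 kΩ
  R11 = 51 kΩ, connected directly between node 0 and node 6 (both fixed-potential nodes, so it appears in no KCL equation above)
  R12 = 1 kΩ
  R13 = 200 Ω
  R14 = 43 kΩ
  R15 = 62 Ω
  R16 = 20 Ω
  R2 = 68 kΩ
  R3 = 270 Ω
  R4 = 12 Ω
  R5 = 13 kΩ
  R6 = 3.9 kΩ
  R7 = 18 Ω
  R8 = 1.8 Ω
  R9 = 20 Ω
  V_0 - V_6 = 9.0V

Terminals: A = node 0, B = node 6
Nodal analysis, taking node 6 as the 0 V reference.
Source V1 fixes V_0 = 9 V.
KCL at each unknown node (sum of currents leaving = 0; resistances in Ω):
  Node 1: (V_1 - V_5)/12 + (V_1 - 9)/13000 + (V_1 - V_2)/1000 + (V_1 - V_4)/200 = 0
  Node 2: (V_2 - V_3)/68000 + (V_2 - 9)/18 + (V_2 - V_1)/1000 + (V_2 - V_5)/43000 + (V_2 - 0)/62 = 0
  Node 3: (V_3 - V_5)/910 + (V_3 - V_2)/68000 + (V_3 - 9)/1.8 = 0
  Node 4: (V_4 - V_5)/3900 + (V_4 - 9)/20 + (V_4 - V_1)/200 + (V_4 - 0)/20 = 0
  Node 5: (V_5 - V_3)/910 + (V_5 - 0)/270 + (V_5 - V_1)/12 + (V_5 - V_4)/3900 + (V_5 - 9)/4700 + (V_5 - V_2)/43000 = 0
Collecting terms (coefficients in siemens):
  0.08941·V_1 - 0.001·V_2 - 0.005·V_4 - 0.08333·V_5 = 0.0006923
  0.07272·V_2 - 0.001·V_1 - 0.00001471·V_3 - 0.00002326·V_5 = 0.5
  0.5567·V_3 - 0.00001471·V_2 - 0.001099·V_5 = 5
  0.1053·V_4 - 0.005·V_1 - 0.0002564·V_5 = 0.45
  0.08863·V_5 - 0.08333·V_1 - 0.00002326·V_2 - 0.001099·V_3 - 0.0002564·V_4 = 0.001915
Solving these 5 simultaneous equations (Gaussian elimination) gives:
  V_1 = 3.823 V, V_2 = 6.931 V, V_3 = 8.99 V, V_4 = 4.466 V
  V_5 = 3.743 V
Power in each resistor, P = (ΔV)²/R:
  P_R1 = (8.99 - 3.743)²/910 = 0.03025 W
  P_R2 = (6.931 - 8.99)²/68000 = 0.00006232 W
  P_R3 = (3.743 - 0)²/270 = 0.05188 W
  P_R4 = (3.823 - 3.743)²/12 = 0.0005417 W
  P_R5 = (9 - 3.823)²/13000 = 0.002061 W
  P_R6 = (4.466 - 3.743)²/3900 = 0.0001341 W
  P_R7 = (9 - 6.931)²/18 = 0.2378 W
  P_R8 = (9 - 8.99)²/1.8 = 0.00006047 W
  P_R9 = (9 - 4.466)²/20 = 1.028 W
  P_R10 = (9 - 3.743)²/4700 = 0.00588 W
  P_R11 = (9 - 0)²/51000 = 0.001588 W
  P_R12 = (3.823 - 6.931)²/1000 = 0.009657 W
  P_R13 = (3.823 - 4.466)²/200 = 0.002064 W
  P_R14 = (6.931 - 3.743)²/43000 = 0.0002364 W
  P_R15 = (6.931 - 0)²/62 = 0.7748 W
  P_R16 = (4.466 - 0)²/20 = 0.9973 W
P_total = P_R1 + P_R2 + P_R3 + P_R4 + P_R5 + P_R6 + P_R7 + P_R8 + P_R9 + P_R10 + P_R11 + P_R12 + P_R13 + P_R14 + P_R15 + P_R16 = 3.142 W

Final answer: 3.142 W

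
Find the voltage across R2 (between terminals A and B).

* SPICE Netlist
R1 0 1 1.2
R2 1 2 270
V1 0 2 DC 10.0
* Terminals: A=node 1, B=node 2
R1 and R2 are in series across V1 (node 0 → node 1 → node 2), and the output A–B is taken across R2, so this is a voltage divider.
Series current: I = V1/(R1 + R2) = 10/(1.2 + 270) = 10/271.2 = 0.03687 A
V_R2 = I × R2 = V1 × R2/(R1 + R2) = 10 × 270/271.2 = 9.956 V

Final answer: 9.956 V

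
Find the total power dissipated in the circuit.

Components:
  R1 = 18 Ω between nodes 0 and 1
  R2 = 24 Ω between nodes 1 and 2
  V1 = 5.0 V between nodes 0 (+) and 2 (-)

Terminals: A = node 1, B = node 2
Nodal analysis, taking node 2 as the 0 V reference.
Source V1 fixes V_0 = 5 V.
KCL at each unknown node (sum of currents leaving = 0; resistances in Ω):
  Node 1: (V_1 - 5)/18 + (V_1 - 0)/24 = 0
Collecting terms: 0.09722 × V_1 = 0.2778  =>  V_1 = 2.857 V
Power in each resistor, P = (ΔV)²/R:
  P_R1 = (5 - 2.857)²/18 = 0.2551 W
  P_R2 = (2.857 - 0)²/24 = 0.3401 W
P_total = P_R1 + P_R2 = 0.5952 W

Final answer: 0.5952 W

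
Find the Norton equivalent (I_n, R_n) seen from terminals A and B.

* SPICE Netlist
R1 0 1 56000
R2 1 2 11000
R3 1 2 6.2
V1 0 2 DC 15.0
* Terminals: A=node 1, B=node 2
Find the Thévenin equivalent first; then I_n = V_th/R_th and R_n = R_th.
Step 1 — V_th is the open-circuit voltage V_A - V_B (nothing connected across the terminals).
Nodal analysis, taking node 2 as the 0 V reference.
Source V1 fixes V_0 = 15 V.
KCL at each unknown node (sum of currents leaving = 0; resistances in Ω):
  Node 1: (V_1 - 15)/56000 + (V_1 - 0)/11000 + (V_1 - 0)/6.2 = 0
Collecting terms: 0.1614 × V_1 = 0.0002679  =>  V_1 = 0.00166 V
V_th = V_1 - V_2 = 0.00166 - 0 = 0.00166 V
Step 2 — R_th: zero the source — replace V1 by a short circuit (node 2 merges into node 0) — and find the resistance seen between A (node 1) and B (node 0).
Reduce the network between node 1 (A) and node 0 (B) by series/parallel combination:
  Rp1 = R1 ‖ R2 ‖ R3 (parallel, all between nodes 0 and 1) = 1/(1/56000 + 1/11000 + 1/6.2) = 6.196 Ω
R_th = 6.196 Ω
I_n = V_th/R_th = 0.00166/6.196 = 0.0002679 A, and R_n = R_th = 6.196 Ω

Final answer: I_n = 0.0002679 A, R_n = 6.196 Ω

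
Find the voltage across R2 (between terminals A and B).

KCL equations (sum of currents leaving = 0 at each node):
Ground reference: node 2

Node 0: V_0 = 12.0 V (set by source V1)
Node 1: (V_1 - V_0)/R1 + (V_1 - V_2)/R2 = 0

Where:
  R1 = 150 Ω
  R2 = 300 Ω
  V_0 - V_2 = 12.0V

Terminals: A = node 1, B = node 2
R1 and R2 are in series across V1 (node 0 → node 1 → node 2), and the output A–B is taken across R2, so this is a voltage divider.
Series current: I = V1/(R1 + R2) = 12/(150 + 300) = 12/450 = 0.02667 A
V_R2 = I × R2 = V1 × R2/(R1 + R2) = 12 × 300/450 = 8 V

Final answer: 8 V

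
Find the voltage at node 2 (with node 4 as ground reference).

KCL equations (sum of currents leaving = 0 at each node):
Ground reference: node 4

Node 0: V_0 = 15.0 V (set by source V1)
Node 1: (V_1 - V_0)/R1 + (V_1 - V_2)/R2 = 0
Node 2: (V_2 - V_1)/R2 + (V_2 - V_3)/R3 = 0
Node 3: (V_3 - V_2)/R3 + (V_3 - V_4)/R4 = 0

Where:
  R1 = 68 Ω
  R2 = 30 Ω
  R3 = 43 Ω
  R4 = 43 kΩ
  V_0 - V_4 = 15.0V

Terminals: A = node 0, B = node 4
Nodal analysis, taking node 4 as the 0 V reference.
Source V1 fixes V_0 = 15 V.
KCL at each unknown node (sum of currents leaving = 0; resistances in Ω):
  Node 1: (V_1 - 15)/68 + (V_1 - V_2)/30 = 0
  Node 2: (V_2 - V_1)/30 + (V_2 - V_3)/43 = 0
  Node 3: (V_3 - V_2)/43 + (V_3 - 0)/43000 = 0
Collecting terms (coefficients in siemens):
  0.04804·V_1 - 0.03333·V_2 = 0.2206
  0.05659·V_2 - 0.03333·V_1 - 0.02326·V_3 = 0
  0.02328·V_3 - 0.02326·V_2 = 0
Solving these 3 simultaneous equations (Gaussian elimination) gives:
  V_1 = 14.98 V, V_2 = 14.97 V, V_3 = 14.95 V
The requested potential is V_2 = 14.97 V.

Final answer: V_2 = 14.97 V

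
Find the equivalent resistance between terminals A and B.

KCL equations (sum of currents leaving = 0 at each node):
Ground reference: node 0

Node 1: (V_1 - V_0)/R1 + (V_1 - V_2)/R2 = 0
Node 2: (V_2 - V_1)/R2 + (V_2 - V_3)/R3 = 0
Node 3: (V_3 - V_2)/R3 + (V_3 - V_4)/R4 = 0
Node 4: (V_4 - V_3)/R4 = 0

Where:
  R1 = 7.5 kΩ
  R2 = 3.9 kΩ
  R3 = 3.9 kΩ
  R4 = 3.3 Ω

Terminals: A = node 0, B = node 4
Reduce the network between node 0 (A) and node 4 (B) by series/parallel combination:
  Rs1 = R1 + R2 (series, joined only at node 1) = 7500 + 3900 = 11400 Ω
  Rs2 = R3 + Rs1 (series, joined only at node 2) = 3900 + 11400 = 15300 Ω
  Rs3 = R4 + Rs2 (series, joined only at node 3) = 3.3 + 15300 = 15300 Ω
R_eq = 15.3 kΩ

Final answer: 15.3 kΩ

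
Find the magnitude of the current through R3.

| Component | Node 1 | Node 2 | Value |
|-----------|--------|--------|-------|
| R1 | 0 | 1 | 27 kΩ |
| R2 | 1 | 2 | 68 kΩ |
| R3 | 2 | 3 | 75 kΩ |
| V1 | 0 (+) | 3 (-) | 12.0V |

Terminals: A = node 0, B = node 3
Nodal analysis, taking node 3 as the 0 V reference.
Source V1 fixes V_0 = 12 V.
KCL at each unknown node (sum of currents leaving = 0; resistances in Ω):
  Node 1: (V_1 - 12)/27000 + (V_1 - V_2)/68000 = 0
  Node 2: (V_2 - V_1)/68000 + (V_2 - 0)/75000 = 0
Collecting terms (coefficients in siemens):
  0.00005174·V_1 - 0.00001471·V_2 = 0.0004444
  0.00002804·V_2 - 0.00001471·V_1 = 0
Determinant D = (0.00005174)(0.00002804) - (-0.00001471)(-0.00001471) = 0.000000001235
V_1 = [(0.0004444)(0.00002804) - (-0.00001471)(0)]/D = 10.09 V
V_2 = [(0.00005174)(0) - (0.0004444)(-0.00001471)]/D = 5.294 V
I_R3 = (V_2 - V_3)/R3 = (5.294 - 0)/75000 = 0.00007059 A
|I_R3| = 0.00007059 A

Final answer: |I_R3| = 7.059e-05 A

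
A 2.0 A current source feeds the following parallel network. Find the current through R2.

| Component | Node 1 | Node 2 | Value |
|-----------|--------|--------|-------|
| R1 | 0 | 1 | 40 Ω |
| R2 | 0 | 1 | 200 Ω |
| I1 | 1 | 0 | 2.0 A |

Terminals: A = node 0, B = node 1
All resistors sit directly between nodes 0 and 1, so they are in parallel and share one voltage V; the full source current 2 A splits among them.
1/R_par = 1/40 + 1/200 = 0.03 S  =>  R_par = 33.33 Ω
V = I × R_par = 2 × 33.33 = 66.67 V
I_R2 = V/R2 = 66.67/200 = 0.3333 A

Final answer: 0.3333 A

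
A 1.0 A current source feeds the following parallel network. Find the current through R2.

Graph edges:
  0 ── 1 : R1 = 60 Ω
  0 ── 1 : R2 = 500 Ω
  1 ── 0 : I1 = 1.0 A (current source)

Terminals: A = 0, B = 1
All resistors sit directly between nodes 0 and 1, so they are in parallel and share one voltage V; the full source current 1 A splits among them.
1/R_par = 1/60 + 1/500 = 0.01867 S  =>  R_par = 53.57 Ω
V = I × R_par = 1 × 53.57 = 53.57 V
I_R2 = V/R2 = 53.57/500 = 0.1071 A

Final answer: 0.1071 A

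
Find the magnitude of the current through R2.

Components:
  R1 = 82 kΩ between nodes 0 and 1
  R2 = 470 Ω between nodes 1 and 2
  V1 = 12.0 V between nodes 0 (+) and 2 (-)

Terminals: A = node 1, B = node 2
Nodal analysis, taking node 2 as the 0 V reference.
Source V1 fixes V_0 = 12 V.
KCL at each unknown node (sum of currents leaving = 0; resistances in Ω):
  Node 1: (V_1 - 12)/82000 + (V_1 - 0)/470 = 0
Collecting terms: 0.00214 × V_1 = 0.0001463  =>  V_1 = 0.06839 V
I_R2 = (V_1 - V_2)/R2 = (0.06839 - 0)/470 = 0.0001455 A
|I_R2| = 0.0001455 A

Final answer: |I_R2| = 0.0001455 A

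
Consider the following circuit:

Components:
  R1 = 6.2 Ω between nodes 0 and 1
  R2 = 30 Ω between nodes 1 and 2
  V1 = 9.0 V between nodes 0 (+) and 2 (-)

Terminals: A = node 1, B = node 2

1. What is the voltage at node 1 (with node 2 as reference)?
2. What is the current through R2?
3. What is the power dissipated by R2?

Nodal analysis, taking node 2 as the 0 V reference.
Source V1 fixes V_0 = 9 V.
KCL at each unknown node (sum of currents leaving = 0; resistances in Ω):
  Node 1: (V_1 - 9)/6.2 + (V_1 - 0)/30 = 0
Collecting terms: 0.1946 × V_1 = 1.452  =>  V_1 = 7.459 V
Part 1:
  Read off the nodal solution: V_1 = 7.459 V
Part 2:
  I_R2 = (V_1 - V_2)/R2 = (7.459 - 0)/30 = 0.2486 A
  Magnitude: I_R2 = 0.2486 A
Part 3:
  I_R2 = (V_1 - V_2)/R2 = (7.459 - 0)/30 = 0.2486 A
  P_R2 = I_R2² × R2 = (0.2486)² × 30 = 1.854 W

Final answers:
1. V_1 = 7.459 V
2. I_R2 = 0.2486 A
3. P_R2 = 1.854 W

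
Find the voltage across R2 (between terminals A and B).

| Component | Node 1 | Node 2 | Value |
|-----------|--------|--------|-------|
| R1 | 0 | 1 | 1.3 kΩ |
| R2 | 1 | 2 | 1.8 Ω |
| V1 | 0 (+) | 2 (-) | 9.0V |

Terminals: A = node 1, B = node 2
R1 and R2 are in series across V1 (node 0 → node 1 → node 2), and the output A–B is taken across R2, so this is a voltage divider.
Series current: I = V1/(R1 + R2) = 9/(1300 + 1.8) = 9/1302 = 0.006914 A
V_R2 = I × R2 = V1 × R2/(R1 + R2) = 9 × 1.8/1302 = 0.01244 V

Final answer: 0.01244 V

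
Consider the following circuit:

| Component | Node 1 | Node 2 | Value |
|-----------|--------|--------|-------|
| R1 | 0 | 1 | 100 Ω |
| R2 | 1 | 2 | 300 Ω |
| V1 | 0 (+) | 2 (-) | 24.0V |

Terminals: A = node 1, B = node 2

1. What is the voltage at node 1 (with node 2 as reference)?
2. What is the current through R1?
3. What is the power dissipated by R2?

Nodal analysis, taking node 2 as the 0 V reference.
Source V1 fixes V_0 = 24 V.
KCL at each unknown node (sum of currents leaving = 0; resistances in Ω):
  Node 1: (V_1 - 24)/100 + (V_1 - 0)/300 = 0
Collecting terms: 0.01333 × V_1 = 0.24  =>  V_1 = 18 V
Part 1:
  Read off the nodal solution: V_1 = 18 V
Part 2:
  I_R1 = (V_0 - V_1)/R1 = (24 - 18)/100 = 0.06 A
  Magnitude: I_R1 = 0.06 A
Part 3:
  I_R2 = (V_1 - V_2)/R2 = (18 - 0)/300 = 0.06 A
  P_R2 = I_R2² × R2 = (0.06)² × 300 = 1.08 W

Final answers:
1. V_1 = 18 V
2. I_R1 = 0.06 A
3. P_R2 = 1.08 W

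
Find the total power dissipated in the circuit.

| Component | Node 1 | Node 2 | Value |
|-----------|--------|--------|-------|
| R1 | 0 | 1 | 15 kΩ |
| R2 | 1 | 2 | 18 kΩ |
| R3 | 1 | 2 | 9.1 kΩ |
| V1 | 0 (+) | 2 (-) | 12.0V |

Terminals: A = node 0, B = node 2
Nodal analysis, taking node 2 as the 0 V reference.
Source V1 fixes V_0 = 12 V.
KCL at each unknown node (sum of currents leaving = 0; resistances in Ω):
  Node 1: (V_1 - 12)/15000 + (V_1 - 0)/18000 + (V_1 - 0)/9100 = 0
Collecting terms: 0.0002321 × V_1 = 0.0008  =>  V_1 = 3.447 V
Power in each resistor, P = (ΔV)²/R:
  P_R1 = (12 - 3.447)²/15000 = 0.004877 W
  P_R2 = (3.447 - 0)²/18000 = 0.00066 W
  P_R3 = (3.447 - 0)²/9100 = 0.001305 W
P_total = P_R1 + P_R2 + P_R3 = 0.006843 W

Final answer: 0.006843 W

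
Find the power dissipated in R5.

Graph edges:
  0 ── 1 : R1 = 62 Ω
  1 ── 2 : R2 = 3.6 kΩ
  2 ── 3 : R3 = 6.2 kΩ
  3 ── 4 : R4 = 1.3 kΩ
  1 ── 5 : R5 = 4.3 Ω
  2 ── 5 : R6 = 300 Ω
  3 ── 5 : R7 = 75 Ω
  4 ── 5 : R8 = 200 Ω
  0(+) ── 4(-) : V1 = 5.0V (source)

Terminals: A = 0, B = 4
Nodal analysis, taking node 4 as the 0 V reference.
Source V1 fixes V_0 = 5 V.
KCL at each unknown node (sum of currents leaving = 0; resistances in Ω):
  Node 1: (V_1 - 5)/62 + (V_1 - V_2)/3600 + (V_1 - V_5)/4.3 = 0
  Node 2: (V_2 - V_1)/3600 + (V_2 - V_3)/6200 + (V_2 - V_5)/300 = 0
  Node 3: (V_3 - V_2)/6200 + (V_3 - 0)/1300 + (V_3 - V_5)/75 = 0
  Node 5: (V_5 - V_1)/4.3 + (V_5 - V_2)/300 + (V_5 - V_3)/75 + (V_5 - 0)/200 = 0
Collecting terms (coefficients in siemens):
  0.249·V_1 - 0.0002778·V_2 - 0.2326·V_5 = 0.08065
  0.003772·V_2 - 0.0002778·V_1 - 0.0001613·V_3 - 0.003333·V_5 = 0
  0.01426·V_3 - 0.0001613·V_2 - 0.01333·V_5 = 0
  0.2542·V_5 - 0.2326·V_1 - 0.003333·V_2 - 0.01333·V_3 = 0
Solving these 4 simultaneous equations (Gaussian elimination) gives:
  V_1 = 3.713 V, V_2 = 3.622 V, V_3 = 3.428 V, V_5 = 3.624 V
I_R5 = (V_1 - V_5)/R5 = (3.713 - 3.624)/4.3 = 0.02073 A
P_R5 = I_R5² × R5 = (0.02073)² × 4.3 = 0.001848 W

Final answer: 0.001848 W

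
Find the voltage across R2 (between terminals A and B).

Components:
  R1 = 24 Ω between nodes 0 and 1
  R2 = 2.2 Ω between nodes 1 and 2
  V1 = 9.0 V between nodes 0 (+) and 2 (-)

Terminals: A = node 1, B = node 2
R1 and R2 are in series across V1 (node 0 → node 1 → node 2), and the output A–B is taken across R2, so this is a voltage divider.
Series current: I = V1/(R1 + R2) = 9/(24 + 2.2) = 9/26.2 = 0.3435 A
V_R2 = I × R2 = V1 × R2/(R1 + R2) = 9 × 2.2/26.2 = 0.7557 V

Final answer: 0.7557 V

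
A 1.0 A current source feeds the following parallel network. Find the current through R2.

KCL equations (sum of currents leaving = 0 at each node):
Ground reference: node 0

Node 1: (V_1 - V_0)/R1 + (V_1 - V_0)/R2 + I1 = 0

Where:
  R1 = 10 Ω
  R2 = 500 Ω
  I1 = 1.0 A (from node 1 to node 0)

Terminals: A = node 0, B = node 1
All resistors sit directly between nodes 0 and 1, so they are in parallel and share one voltage V; the full source current 1 A splits among them.
1/R_par = 1/10 + 1/500 = 0.102 S  =>  R_par = 9.804 Ω
V = I × R_par = 1 × 9.804 = 9.804 V
I_R2 = V/R2 = 9.804/500 = 0.01961 A

Final answer: 0.01961 A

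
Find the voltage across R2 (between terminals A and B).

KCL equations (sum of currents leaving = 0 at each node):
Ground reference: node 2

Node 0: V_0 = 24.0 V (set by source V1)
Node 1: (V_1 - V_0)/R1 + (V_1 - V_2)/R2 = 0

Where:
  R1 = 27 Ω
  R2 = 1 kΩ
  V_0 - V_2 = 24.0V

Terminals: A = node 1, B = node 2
R1 and R2 are in series across V1 (node 0 → node 1 → node 2), and the output A–B is taken across R2, so this is a voltage divider.
Series current: I = V1/(R1 + R2) = 24/(27 + 1000) = 24/1027 = 0.02337 A
V_R2 = I × R2 = V1 × R2/(R1 + R2) = 24 × 1000/1027 = 23.37 V

Final answer: 23.37 V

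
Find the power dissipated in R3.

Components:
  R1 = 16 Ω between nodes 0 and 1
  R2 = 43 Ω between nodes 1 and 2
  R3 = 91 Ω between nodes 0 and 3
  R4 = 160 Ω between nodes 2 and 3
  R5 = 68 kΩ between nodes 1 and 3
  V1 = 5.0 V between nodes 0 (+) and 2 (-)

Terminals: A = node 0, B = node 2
Nodal analysis, taking node 2 as the 0 V reference.
Source V1 fixes V_0 = 5 V.
KCL at each unknown node (sum of currents leaving = 0; resistances in Ω):
  Node 1: (V_1 - 5)/16 + (V_1 - 0)/43 + (V_1 - V_3)/68000 = 0
  Node 3: (V_3 - 5)/91 + (V_3 - 0)/160 + (V_3 - V_1)/68000 = 0
Collecting terms (coefficients in siemens):
  0.08577·V_1 - 0.00001471·V_3 = 0.3125
  0.01725·V_3 - 0.00001471·V_1 = 0.05495
Determinant D = (0.08577)(0.01725) - (-0.00001471)(-0.00001471) = 0.00148
V_1 = [(0.3125)(0.01725) - (-0.00001471)(0.05495)]/D = 3.644 V
V_3 = [(0.08577)(0.05495) - (0.3125)(-0.00001471)]/D = 3.188 V
I_R3 = (V_0 - V_3)/R3 = (5 - 3.188)/91 = 0.01992 A
P_R3 = I_R3² × R3 = (0.01992)² × 91 = 0.0361 W

Final answer: 0.0361 W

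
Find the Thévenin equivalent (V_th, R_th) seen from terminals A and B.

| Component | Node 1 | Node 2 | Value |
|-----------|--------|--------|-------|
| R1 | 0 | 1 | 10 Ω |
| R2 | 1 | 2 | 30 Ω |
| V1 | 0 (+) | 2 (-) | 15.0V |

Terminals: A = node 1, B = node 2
Step 1 — V_th is the open-circuit voltage V_A - V_B (nothing connected across the terminals).
Nodal analysis, taking node 2 as the 0 V reference.
Source V1 fixes V_0 = 15 V.
KCL at each unknown node (sum of currents leaving = 0; resistances in Ω):
  Node 1: (V_1 - 15)/10 + (V_1 - 0)/30 = 0
Collecting terms: 0.1333 × V_1 = 1.5  =>  V_1 = 11.25 V
V_th = V_1 - V_2 = 11.25 - 0 = 11.25 V
Step 2 — R_th: zero the source — replace V1 by a short circuit (node 2 merges into node 0) — and find the resistance seen between A (node 1) and B (node 0).
Reduce the network between node 1 (A) and node 0 (B) by series/parallel combination:
  Rp1 = R1 ‖ R2 (parallel, both between nodes 0 and 1) = 1/(1/10 + 1/30) = 7.5 Ω
R_th = 7.5 Ω

Final answer: V_th = 11.25 V, R_th = 7.5 Ω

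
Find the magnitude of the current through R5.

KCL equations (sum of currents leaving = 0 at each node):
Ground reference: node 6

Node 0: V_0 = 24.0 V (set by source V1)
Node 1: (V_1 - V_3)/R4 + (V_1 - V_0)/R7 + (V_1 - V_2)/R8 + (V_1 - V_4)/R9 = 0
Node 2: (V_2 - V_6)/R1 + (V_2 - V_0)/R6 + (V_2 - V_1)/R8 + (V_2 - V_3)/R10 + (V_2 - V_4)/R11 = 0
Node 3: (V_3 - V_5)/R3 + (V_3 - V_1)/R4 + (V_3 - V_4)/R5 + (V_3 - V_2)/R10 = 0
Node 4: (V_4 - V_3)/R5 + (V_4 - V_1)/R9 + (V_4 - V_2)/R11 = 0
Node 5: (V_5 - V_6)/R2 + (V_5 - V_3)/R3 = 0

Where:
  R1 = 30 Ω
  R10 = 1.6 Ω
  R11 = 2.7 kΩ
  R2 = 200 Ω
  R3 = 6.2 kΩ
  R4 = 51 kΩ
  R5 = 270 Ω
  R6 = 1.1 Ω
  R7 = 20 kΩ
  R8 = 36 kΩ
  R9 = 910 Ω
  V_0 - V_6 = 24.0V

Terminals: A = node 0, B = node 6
Nodal analysis, taking node 6 as the 0 V reference.
Source V1 fixes V_0 = 24 V.
KCL at each unknown node (sum of currents leaving = 0; resistances in Ω):
  Node 1: (V_1 - V_3)/51000 + (V_1 - 24)/20000 + (V_1 - V_2)/36000 + (V_1 - V_4)/910 = 0
  Node 2: (V_2 - 0)/30 + (V_2 - 24)/1.1 + (V_2 - V_1)/36000 + (V_2 - V_3)/1.6 + (V_2 - V_4)/2700 = 0
  Node 3: (V_3 - V_5)/6200 + (V_3 - V_1)/51000 + (V_3 - V_4)/270 + (V_3 - V_2)/1.6 = 0
  Node 4: (V_4 - V_3)/270 + (V_4 - V_1)/910 + (V_4 - V_2)/2700 = 0
  Node 5: (V_5 - 0)/200 + (V_5 - V_3)/6200 = 0
Collecting terms (coefficients in siemens):
  0.001196·V_1 - 0.00002778·V_2 - 0.00001961·V_3 - 0.001099·V_4 = 0.0012
  1.568·V_2 - 0.00002778·V_1 - 0.625·V_3 - 0.0003704·V_4 = 21.82
  0.6289·V_3 - 0.00001961·V_1 - 0.625·V_2 - 0.003704·V_4 - 0.0001613·V_5 = 0
  0.005173·V_4 - 0.001099·V_1 - 0.0003704·V_2 - 0.003704·V_3 = 0
  0.005161·V_5 - 0.0001613·V_3 = 0
Solving these 5 simultaneous equations (Gaussian elimination) gives:
  V_1 = 23.19 V, V_2 = 23.15 V, V_3 = 23.14 V, V_4 = 23.15 V
  V_5 = 0.7232 V
I_R5 = (V_3 - V_4)/R5 = (23.14 - 23.15)/270 = -0.00003709 A
|I_R5| = 0.00003709 A

Final answer: |I_R5| = 3.709e-05 A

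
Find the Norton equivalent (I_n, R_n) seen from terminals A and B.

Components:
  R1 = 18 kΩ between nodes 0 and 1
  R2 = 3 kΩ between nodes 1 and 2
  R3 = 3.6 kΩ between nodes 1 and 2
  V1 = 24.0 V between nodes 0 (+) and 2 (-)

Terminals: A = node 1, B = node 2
Find the Thévenin equivalent first; then I_n = V_th/R_th and R_n = R_th.
Step 1 — V_th is the open-circuit voltage V_A - V_B (nothing connected across the terminals).
Nodal analysis, taking node 2 as the 0 V reference.
Source V1 fixes V_0 = 24 V.
KCL at each unknown node (sum of currents leaving = 0; resistances in Ω):
  Node 1: (V_1 - 24)/18000 + (V_1 - 0)/3000 + (V_1 - 0)/3600 = 0
Collecting terms: 0.0006667 × V_1 = 0.001333  =>  V_1 = 2 V
V_th = V_1 - V_2 = 2 - 0 = 2 V
Step 2 — R_th: zero the source — replace V1 by a short circuit (node 2 merges into node 0) — and find the resistance seen between A (node 1) and B (node 0).
Reduce the network between node 1 (A) and node 0 (B) by series/parallel combination:
  Rp1 = R1 ‖ R2 ‖ R3 (parallel, all between nodes 0 and 1) = 1/(1/18000 + 1/3000 + 1/3600) = 1500 Ω
R_th = 1.5 kΩ
I_n = V_th/R_th = 2/1500 = 0.001333 A, and R_n = R_th = 1.5 kΩ

Final answer: I_n = 0.001333 A, R_n = 1.5 kΩ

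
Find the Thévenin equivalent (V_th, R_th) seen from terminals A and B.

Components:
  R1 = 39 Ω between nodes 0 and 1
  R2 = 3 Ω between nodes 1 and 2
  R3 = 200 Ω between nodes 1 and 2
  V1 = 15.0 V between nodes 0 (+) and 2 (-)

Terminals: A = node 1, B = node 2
Step 1 — V_th is the open-circuit voltage V_A - V_B (nothing connected across the terminals).
Nodal analysis, taking node 2 as the 0 V reference.
Source V1 fixes V_0 = 15 V.
KCL at each unknown node (sum of currents leaving = 0; resistances in Ω):
  Node 1: (V_1 - 15)/39 + (V_1 - 0)/3 + (V_1 - 0)/200 = 0
Collecting terms: 0.364 × V_1 = 0.3846  =>  V_1 = 1.057 V
V_th = V_1 - V_2 = 1.057 - 0 = 1.057 V
Step 2 — R_th: zero the source — replace V1 by a short circuit (node 2 merges into node 0) — and find the resistance seen between A (node 1) and B (node 0).
Reduce the network between node 1 (A) and node 0 (B) by series/parallel combination:
  Rp1 = R1 ‖ R2 ‖ R3 (parallel, all between nodes 0 and 1) = 1/(1/39 + 1/3 + 1/200) = 2.747 Ω
R_th = 2.747 Ω

Final answer: V_th = 1.057 V, R_th = 2.747 Ω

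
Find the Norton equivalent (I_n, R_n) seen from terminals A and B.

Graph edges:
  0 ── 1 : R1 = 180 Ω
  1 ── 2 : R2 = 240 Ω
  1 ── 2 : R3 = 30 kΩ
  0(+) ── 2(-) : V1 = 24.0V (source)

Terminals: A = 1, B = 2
Find the Thévenin equivalent first; then I_n = V_th/R_th and R_n = R_th.
Step 1 — V_th is the open-circuit voltage V_A - V_B (nothing connected across the terminals).
Nodal analysis, taking node 2 as the 0 V reference.
Source V1 fixes V_0 = 24 V.
KCL at each unknown node (sum of currents leaving = 0; resistances in Ω):
  Node 1: (V_1 - 24)/180 + (V_1 - 0)/240 + (V_1 - 0)/30000 = 0
Collecting terms: 0.009756 × V_1 = 0.1333  =>  V_1 = 13.67 V
V_th = V_1 - V_2 = 13.67 - 0 = 13.67 V
Step 2 — R_th: zero the source — replace V1 by a short circuit (node 2 merges into node 0) — and find the resistance seen between A (node 1) and B (node 0).
Reduce the network between node 1 (A) and node 0 (B) by series/parallel combination:
  Rp1 = R1 ‖ R2 ‖ R3 (parallel, all between nodes 0 and 1) = 1/(1/180 + 1/240 + 1/30000) = 102.5 Ω
R_th = 102.5 Ω
I_n = V_th/R_th = 13.67/102.5 = 0.1333 A, and R_n = R_th = 102.5 Ω

Final answer: I_n = 0.1333 A, R_n = 102.5 Ω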